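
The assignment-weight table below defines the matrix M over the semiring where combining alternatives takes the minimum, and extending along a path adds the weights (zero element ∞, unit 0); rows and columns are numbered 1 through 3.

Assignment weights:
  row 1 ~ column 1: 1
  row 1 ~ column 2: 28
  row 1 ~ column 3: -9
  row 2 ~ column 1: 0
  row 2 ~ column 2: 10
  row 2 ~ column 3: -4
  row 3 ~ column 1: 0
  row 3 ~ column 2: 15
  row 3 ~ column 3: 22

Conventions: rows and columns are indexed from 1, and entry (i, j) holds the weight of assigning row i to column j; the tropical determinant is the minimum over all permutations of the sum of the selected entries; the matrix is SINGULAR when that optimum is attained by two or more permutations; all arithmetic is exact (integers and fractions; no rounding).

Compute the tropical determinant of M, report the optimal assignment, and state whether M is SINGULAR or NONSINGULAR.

σ = (1, 2, 3): 1 + 10 + 22 = 33
σ = (1, 3, 2): 1 + (-4) + 15 = 12
σ = (2, 1, 3): 28 + 0 + 22 = 50
σ = (2, 3, 1): 28 + (-4) + 0 = 24
σ = (3, 1, 2): (-9) + 0 + 15 = 6
σ = (3, 2, 1): (-9) + 10 + 0 = 1
Optimal value attained by: σ = (3, 2, 1).
Answer: det⊕(M) = 1; verdict: NONSINGULAR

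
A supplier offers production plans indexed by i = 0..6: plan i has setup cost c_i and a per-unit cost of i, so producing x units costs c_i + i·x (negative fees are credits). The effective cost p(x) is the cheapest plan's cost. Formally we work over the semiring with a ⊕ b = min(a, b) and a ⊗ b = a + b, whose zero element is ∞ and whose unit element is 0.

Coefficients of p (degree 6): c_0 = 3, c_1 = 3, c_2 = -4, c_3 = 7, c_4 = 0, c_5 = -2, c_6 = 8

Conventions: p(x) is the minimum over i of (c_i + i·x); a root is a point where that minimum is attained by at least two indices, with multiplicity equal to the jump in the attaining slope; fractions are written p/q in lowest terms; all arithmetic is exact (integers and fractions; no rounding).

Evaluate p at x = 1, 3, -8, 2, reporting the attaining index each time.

p(1) = min(3+0·1=3, 3+1·1=4, -4+2·1=-2, 7+3·1=10, 0+4·1=4, -2+5·1=3, 8+6·1=14) = -2 (attained by i=2)
p(3) = min(3+0·3=3, 3+1·3=6, -4+2·3=2, 7+3·3=16, 0+4·3=12, -2+5·3=13, 8+6·3=26) = 2 (attained by i=2)
p(-8) = min(3+0·(-8)=3, 3+1·(-8)=-5, -4+2·(-8)=-20, 7+3·(-8)=-17, 0+4·(-8)=-32, -2+5·(-8)=-42, 8+6·(-8)=-40) = -42 (attained by i=5)
p(2) = min(3+0·2=3, 3+1·2=5, -4+2·2=0, 7+3·2=13, 0+4·2=8, -2+5·2=8, 8+6·2=20) = 0 (attained by i=2)
Answer: p(1) = -2; p(3) = 2; p(-8) = -42; p(2) = 0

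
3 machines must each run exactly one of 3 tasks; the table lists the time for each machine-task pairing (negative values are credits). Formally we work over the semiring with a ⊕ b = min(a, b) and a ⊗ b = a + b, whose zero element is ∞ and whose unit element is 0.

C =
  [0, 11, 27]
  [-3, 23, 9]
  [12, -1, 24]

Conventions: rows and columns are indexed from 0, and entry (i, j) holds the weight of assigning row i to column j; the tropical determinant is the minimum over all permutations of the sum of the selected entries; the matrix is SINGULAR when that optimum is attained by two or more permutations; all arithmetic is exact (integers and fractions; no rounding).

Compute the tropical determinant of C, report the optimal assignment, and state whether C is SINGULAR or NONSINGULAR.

σ = (0, 1, 2): 0 + 23 + 24 = 47
σ = (0, 2, 1): 0 + 9 + (-1) = 8
σ = (1, 0, 2): 11 + (-3) + 24 = 32
σ = (1, 2, 0): 11 + 9 + 12 = 32
σ = (2, 0, 1): 27 + (-3) + (-1) = 23
σ = (2, 1, 0): 27 + 23 + 12 = 62
Optimal value attained by: σ = (0, 2, 1).
Answer: det⊕(C) = 8; verdict: NONSINGULAR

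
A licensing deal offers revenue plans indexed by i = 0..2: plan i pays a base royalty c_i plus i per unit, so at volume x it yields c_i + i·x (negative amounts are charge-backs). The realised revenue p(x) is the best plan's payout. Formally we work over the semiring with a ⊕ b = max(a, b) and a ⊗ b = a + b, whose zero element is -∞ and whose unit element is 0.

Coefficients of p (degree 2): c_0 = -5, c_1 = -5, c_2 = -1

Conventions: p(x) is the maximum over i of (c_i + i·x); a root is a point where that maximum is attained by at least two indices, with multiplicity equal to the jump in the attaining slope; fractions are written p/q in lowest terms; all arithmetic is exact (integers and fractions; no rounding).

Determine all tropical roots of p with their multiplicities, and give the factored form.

hull edge (i=0, c=-5) to (i=2, c=-1): slope 2, span 2
Factored form: p(x) = -1 ⊗ (x ⊕ (-2)) ⊗ (x ⊕ (-2))
Answer: roots = -2 (mult 2)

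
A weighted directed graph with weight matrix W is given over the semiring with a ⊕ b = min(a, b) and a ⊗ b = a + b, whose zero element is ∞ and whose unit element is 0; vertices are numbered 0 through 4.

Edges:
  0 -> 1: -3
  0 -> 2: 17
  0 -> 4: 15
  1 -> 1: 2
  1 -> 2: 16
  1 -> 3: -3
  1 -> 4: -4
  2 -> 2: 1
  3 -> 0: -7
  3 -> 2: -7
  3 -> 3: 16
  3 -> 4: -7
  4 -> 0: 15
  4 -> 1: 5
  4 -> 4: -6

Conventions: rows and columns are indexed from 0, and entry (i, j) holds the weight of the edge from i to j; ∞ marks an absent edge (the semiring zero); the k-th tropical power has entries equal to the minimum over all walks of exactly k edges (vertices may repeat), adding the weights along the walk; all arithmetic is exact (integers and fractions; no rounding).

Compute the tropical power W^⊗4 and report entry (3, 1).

W^⊗2:
  [30, -1, 13, -6, -7]
  [-10, 1, -10, -1, -10]
  [∞, ∞, 2, ∞, ∞]
  [8, -10, -6, 32, -13]
  [9, -1, 21, 2, -12]
W^⊗3:
  [-13, -2, -13, -4, -13]
  [-8, -13, -9, -2, -16]
  [∞, ∞, 3, ∞, ∞]
  [2, -8, -5, -13, -19]
  [-5, -7, -5, -4, -18]
W^⊗4:
  [-11, -16, -12, -5, -19]
  [-9, -11, -9, -16, -22]
  [∞, ∞, 4, ∞, ∞]
  [-20, -14, -20, -11, -25]
  [-11, -13, -11, -10, -24]
Key observation: the optimum is the walk 3->4->4->4->1, with weight (-7) + (-6) + (-6) + 5 = -14.
Optimal value attained by: walk 3->4->4->4->1.
Answer: (W^⊗4)[3][1] = -14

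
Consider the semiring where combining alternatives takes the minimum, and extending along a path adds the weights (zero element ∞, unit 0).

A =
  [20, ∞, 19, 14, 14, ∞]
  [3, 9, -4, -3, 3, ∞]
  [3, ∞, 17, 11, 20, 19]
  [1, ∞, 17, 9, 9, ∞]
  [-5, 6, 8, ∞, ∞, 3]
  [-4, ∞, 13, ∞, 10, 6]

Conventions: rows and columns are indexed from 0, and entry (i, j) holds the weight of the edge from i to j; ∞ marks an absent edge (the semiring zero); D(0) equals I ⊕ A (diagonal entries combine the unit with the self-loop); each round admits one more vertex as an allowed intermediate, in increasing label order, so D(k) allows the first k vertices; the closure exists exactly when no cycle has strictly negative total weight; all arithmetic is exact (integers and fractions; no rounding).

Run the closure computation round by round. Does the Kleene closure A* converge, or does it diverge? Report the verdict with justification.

D(0):
  [0, ∞, 19, 14, 14, ∞]
  [3, 0, -4, -3, 3, ∞]
  [3, ∞, 0, 11, 20, 19]
  [1, ∞, 17, 0, 9, ∞]
  [-5, 6, 8, ∞, 0, 3]
  [-4, ∞, 13, ∞, 10, 0]
D(1):
  [0, ∞, 19, 14, 14, ∞]
  [3, 0, -4, -3, 3, ∞]
  [3, ∞, 0, 11, 17, 19]
  [1, ∞, 17, 0, 9, ∞]
  [-5, 6, 8, 9, 0, 3]
  [-4, ∞, 13, 10, 10, 0]
D(2):
  [0, ∞, 19, 14, 14, ∞]
  [3, 0, -4, -3, 3, ∞]
  [3, ∞, 0, 11, 17, 19]
  [1, ∞, 17, 0, 9, ∞]
  [-5, 6, 2, 3, 0, 3]
  [-4, ∞, 13, 10, 10, 0]
D(3):
  [0, ∞, 19, 14, 14, 38]
  [-1, 0, -4, -3, 3, 15]
  [3, ∞, 0, 11, 17, 19]
  [1, ∞, 17, 0, 9, 36]
  [-5, 6, 2, 3, 0, 3]
  [-4, ∞, 13, 10, 10, 0]
D(4):
  [0, ∞, 19, 14, 14, 38]
  [-2, 0, -4, -3, 3, 15]
  [3, ∞, 0, 11, 17, 19]
  [1, ∞, 17, 0, 9, 36]
  [-5, 6, 2, 3, 0, 3]
  [-4, ∞, 13, 10, 10, 0]
D(5):
  [0, 20, 16, 14, 14, 17]
  [-2, 0, -4, -3, 3, 6]
  [3, 23, 0, 11, 17, 19]
  [1, 15, 11, 0, 9, 12]
  [-5, 6, 2, 3, 0, 3]
  [-4, 16, 12, 10, 10, 0]
D(6):
  [0, 20, 16, 14, 14, 17]
  [-2, 0, -4, -3, 3, 6]
  [3, 23, 0, 11, 17, 19]
  [1, 15, 11, 0, 9, 12]
  [-5, 6, 2, 3, 0, 3]
  [-4, 16, 12, 10, 10, 0]
Key observation: every diagonal entry stays at the unit through all rounds, so no improving cycle exists.
Answer: CONVERGES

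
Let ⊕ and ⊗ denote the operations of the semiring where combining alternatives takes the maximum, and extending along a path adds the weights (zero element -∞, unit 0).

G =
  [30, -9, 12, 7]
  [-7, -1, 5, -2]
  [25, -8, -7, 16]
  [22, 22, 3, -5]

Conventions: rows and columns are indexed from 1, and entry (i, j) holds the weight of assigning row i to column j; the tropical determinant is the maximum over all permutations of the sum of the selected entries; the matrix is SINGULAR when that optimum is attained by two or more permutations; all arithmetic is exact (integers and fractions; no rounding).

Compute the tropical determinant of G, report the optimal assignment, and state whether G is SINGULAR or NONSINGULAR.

σ = (1, 2, 3, 4): 30 + (-1) + (-7) + (-5) = 17
σ = (1, 2, 4, 3): 30 + (-1) + 16 + 3 = 48
σ = (1, 3, 2, 4): 30 + 5 + (-8) + (-5) = 22
σ = (1, 3, 4, 2): 30 + 5 + 16 + 22 = 73
σ = (1, 4, 2, 3): 30 + (-2) + (-8) + 3 = 23
σ = (1, 4, 3, 2): 30 + (-2) + (-7) + 22 = 43
σ = (2, 1, 3, 4): (-9) + (-7) + (-7) + (-5) = -28
σ = (2, 1, 4, 3): (-9) + (-7) + 16 + 3 = 3
σ = (2, 3, 1, 4): (-9) + 5 + 25 + (-5) = 16
σ = (2, 3, 4, 1): (-9) + 5 + 16 + 22 = 34
σ = (2, 4, 1, 3): (-9) + (-2) + 25 + 3 = 17
σ = (2, 4, 3, 1): (-9) + (-2) + (-7) + 22 = 4
σ = (3, 1, 2, 4): 12 + (-7) + (-8) + (-5) = -8
σ = (3, 1, 4, 2): 12 + (-7) + 16 + 22 = 43
σ = (3, 2, 1, 4): 12 + (-1) + 25 + (-5) = 31
σ = (3, 2, 4, 1): 12 + (-1) + 16 + 22 = 49
σ = (3, 4, 1, 2): 12 + (-2) + 25 + 22 = 57
σ = (3, 4, 2, 1): 12 + (-2) + (-8) + 22 = 24
σ = (4, 1, 2, 3): 7 + (-7) + (-8) + 3 = -5
σ = (4, 1, 3, 2): 7 + (-7) + (-7) + 22 = 15
σ = (4, 2, 1, 3): 7 + (-1) + 25 + 3 = 34
σ = (4, 2, 3, 1): 7 + (-1) + (-7) + 22 = 21
σ = (4, 3, 1, 2): 7 + 5 + 25 + 22 = 59
σ = (4, 3, 2, 1): 7 + 5 + (-8) + 22 = 26
Optimal value attained by: σ = (1, 3, 4, 2).
Answer: det⊕(G) = 73; verdict: NONSINGULAR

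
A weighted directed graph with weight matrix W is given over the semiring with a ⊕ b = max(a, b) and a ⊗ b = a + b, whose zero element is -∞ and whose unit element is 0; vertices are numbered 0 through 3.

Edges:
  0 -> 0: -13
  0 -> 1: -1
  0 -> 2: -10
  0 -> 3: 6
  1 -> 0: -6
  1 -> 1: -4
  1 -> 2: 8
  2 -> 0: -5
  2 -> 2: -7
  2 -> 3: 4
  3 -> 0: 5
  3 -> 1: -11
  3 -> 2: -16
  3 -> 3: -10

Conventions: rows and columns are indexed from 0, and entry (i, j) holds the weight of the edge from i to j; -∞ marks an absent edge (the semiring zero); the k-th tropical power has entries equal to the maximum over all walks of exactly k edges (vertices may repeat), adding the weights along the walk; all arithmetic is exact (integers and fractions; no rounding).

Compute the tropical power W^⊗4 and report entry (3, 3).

W^⊗2:
  [11, -5, 7, -4]
  [3, -7, 4, 12]
  [9, -6, -12, 1]
  [-5, 4, -3, 11]
W^⊗3:
  [2, 10, 3, 17]
  [17, 2, 1, 9]
  [6, 8, 2, 15]
  [16, 0, 12, 1]
W^⊗4:
  [22, 6, 18, 8]
  [14, 16, 10, 23]
  [20, 5, 16, 12]
  [7, 15, 8, 22]
Key observation: the optimum is the walk 3->0->3->0->3, with weight 5 + 6 + 5 + 6 = 22.
Optimal value attained by: walk 3->0->3->0->3.
Answer: (W^⊗4)[3][3] = 22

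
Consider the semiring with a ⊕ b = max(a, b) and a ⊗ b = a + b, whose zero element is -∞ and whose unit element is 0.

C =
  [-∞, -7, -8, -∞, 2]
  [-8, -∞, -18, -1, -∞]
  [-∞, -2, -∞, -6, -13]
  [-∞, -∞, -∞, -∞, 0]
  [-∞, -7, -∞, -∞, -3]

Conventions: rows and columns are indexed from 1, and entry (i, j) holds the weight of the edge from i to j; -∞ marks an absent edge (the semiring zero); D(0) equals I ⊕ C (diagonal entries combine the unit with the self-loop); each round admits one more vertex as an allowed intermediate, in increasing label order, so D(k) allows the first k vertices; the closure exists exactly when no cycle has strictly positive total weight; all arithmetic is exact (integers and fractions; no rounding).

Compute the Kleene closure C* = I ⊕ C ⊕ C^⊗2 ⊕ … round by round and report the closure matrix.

D(0):
  [0, -7, -8, -∞, 2]
  [-8, 0, -18, -1, -∞]
  [-∞, -2, 0, -6, -13]
  [-∞, -∞, -∞, 0, 0]
  [-∞, -7, -∞, -∞, 0]
D(1):
  [0, -7, -8, -∞, 2]
  [-8, 0, -16, -1, -6]
  [-∞, -2, 0, -6, -13]
  [-∞, -∞, -∞, 0, 0]
  [-∞, -7, -∞, -∞, 0]
D(2):
  [0, -7, -8, -8, 2]
  [-8, 0, -16, -1, -6]
  [-10, -2, 0, -3, -8]
  [-∞, -∞, -∞, 0, 0]
  [-15, -7, -23, -8, 0]
D(3):
  [0, -7, -8, -8, 2]
  [-8, 0, -16, -1, -6]
  [-10, -2, 0, -3, -8]
  [-∞, -∞, -∞, 0, 0]
  [-15, -7, -23, -8, 0]
D(4):
  [0, -7, -8, -8, 2]
  [-8, 0, -16, -1, -1]
  [-10, -2, 0, -3, -3]
  [-∞, -∞, -∞, 0, 0]
  [-15, -7, -23, -8, 0]
D(5):
  [0, -5, -8, -6, 2]
  [-8, 0, -16, -1, -1]
  [-10, -2, 0, -3, -3]
  [-15, -7, -23, 0, 0]
  [-15, -7, -23, -8, 0]
Answer: C* = [[0, -5, -8, -6, 2], [-8, 0, -16, -1, -1], [-10, -2, 0, -3, -3], [-15, -7, -23, 0, 0], [-15, -7, -23, -8, 0]]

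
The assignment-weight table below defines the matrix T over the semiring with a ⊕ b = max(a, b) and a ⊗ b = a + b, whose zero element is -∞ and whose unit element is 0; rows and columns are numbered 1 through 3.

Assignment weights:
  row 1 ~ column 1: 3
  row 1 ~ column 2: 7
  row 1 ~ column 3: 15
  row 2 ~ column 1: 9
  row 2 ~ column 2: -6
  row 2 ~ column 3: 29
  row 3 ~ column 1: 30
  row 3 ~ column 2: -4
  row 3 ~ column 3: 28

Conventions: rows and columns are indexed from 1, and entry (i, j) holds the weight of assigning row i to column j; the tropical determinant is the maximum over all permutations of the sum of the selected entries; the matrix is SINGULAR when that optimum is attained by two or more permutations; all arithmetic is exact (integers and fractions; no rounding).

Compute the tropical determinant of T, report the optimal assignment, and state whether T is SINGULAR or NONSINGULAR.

σ = (1, 2, 3): 3 + (-6) + 28 = 25
σ = (1, 3, 2): 3 + 29 + (-4) = 28
σ = (2, 1, 3): 7 + 9 + 28 = 44
σ = (2, 3, 1): 7 + 29 + 30 = 66
σ = (3, 1, 2): 15 + 9 + (-4) = 20
σ = (3, 2, 1): 15 + (-6) + 30 = 39
Optimal value attained by: σ = (2, 3, 1).
Answer: det⊕(T) = 66; verdict: NONSINGULAR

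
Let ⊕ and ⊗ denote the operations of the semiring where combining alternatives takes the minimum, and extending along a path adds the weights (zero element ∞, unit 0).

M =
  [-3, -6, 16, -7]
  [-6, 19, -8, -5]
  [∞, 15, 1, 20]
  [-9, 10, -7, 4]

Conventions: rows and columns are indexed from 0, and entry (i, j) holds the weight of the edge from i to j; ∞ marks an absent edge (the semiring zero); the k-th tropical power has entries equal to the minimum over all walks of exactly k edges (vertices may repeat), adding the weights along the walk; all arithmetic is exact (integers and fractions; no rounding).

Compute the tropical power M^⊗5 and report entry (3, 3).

M^⊗2:
  [-16, -9, -14, -11]
  [-14, -12, -12, -13]
  [9, 16, 2, 10]
  [-12, -15, -6, -16]
M^⊗3:
  [-20, -22, -18, -23]
  [-22, -20, -20, -21]
  [1, 3, 3, 2]
  [-25, -18, -23, -20]
M^⊗4:
  [-32, -26, -30, -27]
  [-30, -28, -28, -29]
  [-7, -5, -5, -6]
  [-29, -31, -27, -32]
M^⊗5:
  [-36, -38, -34, -39]
  [-38, -36, -36, -37]
  [-15, -13, -13, -14]
  [-41, -35, -39, -36]
Key observation: the optimum is the walk 3->0->1->3->0->3, with weight (-9) + (-6) + (-5) + (-9) + (-7) = -36.
Optimal value attained by: walk 3->0->1->3->0->3.
Answer: (M^⊗5)[3][3] = -36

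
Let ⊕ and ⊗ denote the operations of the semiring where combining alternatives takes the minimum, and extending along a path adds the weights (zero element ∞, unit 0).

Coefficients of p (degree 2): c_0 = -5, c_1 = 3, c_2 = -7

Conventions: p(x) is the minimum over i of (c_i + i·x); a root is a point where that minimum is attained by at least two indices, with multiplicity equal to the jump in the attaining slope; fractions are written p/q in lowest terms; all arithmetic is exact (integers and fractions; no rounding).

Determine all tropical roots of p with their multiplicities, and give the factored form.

hull edge (i=0, c=-5) to (i=2, c=-7): slope -1, span 2
Factored form: p(x) = -7 ⊗ (x ⊕ 1) ⊗ (x ⊕ 1)
Answer: roots = 1 (mult 2)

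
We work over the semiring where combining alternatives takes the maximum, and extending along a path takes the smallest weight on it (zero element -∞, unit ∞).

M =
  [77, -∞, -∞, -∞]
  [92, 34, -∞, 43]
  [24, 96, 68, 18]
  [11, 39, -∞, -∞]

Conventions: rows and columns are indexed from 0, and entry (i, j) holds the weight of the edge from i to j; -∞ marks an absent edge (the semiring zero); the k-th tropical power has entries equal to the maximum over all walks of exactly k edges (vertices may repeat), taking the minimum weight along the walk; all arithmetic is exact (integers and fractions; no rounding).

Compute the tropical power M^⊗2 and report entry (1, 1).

M^⊗2:
  [77, -∞, -∞, -∞]
  [77, 39, -∞, 34]
  [92, 68, 68, 43]
  [39, 34, -∞, 39]
Key observation: the optimum is the walk 1->3->1, with weight 43 min 39 = 39.
Optimal value attained by: walk 1->3->1.
Answer: (M^⊗2)[1][1] = 39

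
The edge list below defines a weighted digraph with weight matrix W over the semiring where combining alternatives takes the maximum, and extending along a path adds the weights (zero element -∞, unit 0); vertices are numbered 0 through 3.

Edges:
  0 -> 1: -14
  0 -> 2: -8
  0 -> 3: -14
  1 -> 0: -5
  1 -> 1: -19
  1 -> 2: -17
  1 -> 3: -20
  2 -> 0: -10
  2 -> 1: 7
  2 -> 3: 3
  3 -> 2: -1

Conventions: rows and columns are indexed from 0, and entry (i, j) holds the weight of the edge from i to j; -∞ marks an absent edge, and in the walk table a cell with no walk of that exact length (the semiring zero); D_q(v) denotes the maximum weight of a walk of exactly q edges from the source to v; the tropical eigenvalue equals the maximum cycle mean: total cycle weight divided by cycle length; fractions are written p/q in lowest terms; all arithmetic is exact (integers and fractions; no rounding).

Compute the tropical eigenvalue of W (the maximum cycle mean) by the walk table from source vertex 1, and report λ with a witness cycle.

q=0: [-∞, 0, -∞, -∞]
q=1: [-5, -19, -17, -20]
q=2: [-24, -10, -13, -14]
q=3: [-15, -6, -15, -10]
q=4: [-11, -8, -11, -12]
Optimal cycle mean attained by: cycle 2->3->2, total 3 + (-1), length 2.
Answer: λ = 1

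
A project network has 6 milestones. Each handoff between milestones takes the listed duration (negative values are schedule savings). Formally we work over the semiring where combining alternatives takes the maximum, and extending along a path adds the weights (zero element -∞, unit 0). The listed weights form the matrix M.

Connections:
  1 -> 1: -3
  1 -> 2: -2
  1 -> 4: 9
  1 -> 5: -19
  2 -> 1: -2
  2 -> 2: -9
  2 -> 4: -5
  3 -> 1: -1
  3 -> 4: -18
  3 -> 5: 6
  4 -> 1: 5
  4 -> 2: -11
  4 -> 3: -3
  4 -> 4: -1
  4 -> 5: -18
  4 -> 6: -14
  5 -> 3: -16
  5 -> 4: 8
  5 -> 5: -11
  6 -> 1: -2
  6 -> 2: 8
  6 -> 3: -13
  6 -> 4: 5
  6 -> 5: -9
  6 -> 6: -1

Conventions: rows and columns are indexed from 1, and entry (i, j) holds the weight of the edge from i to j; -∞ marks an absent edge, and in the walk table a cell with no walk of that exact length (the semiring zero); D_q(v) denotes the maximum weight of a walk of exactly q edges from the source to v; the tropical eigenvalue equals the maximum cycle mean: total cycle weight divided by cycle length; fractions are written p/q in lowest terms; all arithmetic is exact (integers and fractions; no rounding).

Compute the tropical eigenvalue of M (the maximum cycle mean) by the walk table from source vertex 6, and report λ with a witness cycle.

q=0: [-∞, -∞, -∞, -∞, -∞, 0]
q=1: [-2, 8, -13, 5, -9, -1]
q=2: [10, 7, 2, 7, -7, -2]
q=3: [12, 8, 4, 19, 8, -3]
q=4: [24, 10, 16, 21, 10, 5]
q=5: [26, 22, 18, 33, 22, 7]
q=6: [38, 24, 30, 35, 24, 19]
Optimal cycle mean attained by: cycle 1->4->1, total 9 + 5, length 2.
Answer: λ = 7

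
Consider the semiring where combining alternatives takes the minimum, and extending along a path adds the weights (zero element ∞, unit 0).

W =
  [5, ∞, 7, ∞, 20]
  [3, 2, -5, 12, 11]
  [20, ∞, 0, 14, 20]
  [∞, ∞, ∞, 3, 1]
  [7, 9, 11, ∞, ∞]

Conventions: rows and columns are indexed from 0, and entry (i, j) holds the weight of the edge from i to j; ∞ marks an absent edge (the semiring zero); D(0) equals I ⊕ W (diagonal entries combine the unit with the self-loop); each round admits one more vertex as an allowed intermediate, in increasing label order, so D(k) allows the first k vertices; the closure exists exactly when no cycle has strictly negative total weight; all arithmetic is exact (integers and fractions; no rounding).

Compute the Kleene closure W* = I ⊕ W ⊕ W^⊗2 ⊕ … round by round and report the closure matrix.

D(0):
  [0, ∞, 7, ∞, 20]
  [3, 0, -5, 12, 11]
  [20, ∞, 0, 14, 20]
  [∞, ∞, ∞, 0, 1]
  [7, 9, 11, ∞, 0]
D(1):
  [0, ∞, 7, ∞, 20]
  [3, 0, -5, 12, 11]
  [20, ∞, 0, 14, 20]
  [∞, ∞, ∞, 0, 1]
  [7, 9, 11, ∞, 0]
D(2):
  [0, ∞, 7, ∞, 20]
  [3, 0, -5, 12, 11]
  [20, ∞, 0, 14, 20]
  [∞, ∞, ∞, 0, 1]
  [7, 9, 4, 21, 0]
D(3):
  [0, ∞, 7, 21, 20]
  [3, 0, -5, 9, 11]
  [20, ∞, 0, 14, 20]
  [∞, ∞, ∞, 0, 1]
  [7, 9, 4, 18, 0]
D(4):
  [0, ∞, 7, 21, 20]
  [3, 0, -5, 9, 10]
  [20, ∞, 0, 14, 15]
  [∞, ∞, ∞, 0, 1]
  [7, 9, 4, 18, 0]
D(5):
  [0, 29, 7, 21, 20]
  [3, 0, -5, 9, 10]
  [20, 24, 0, 14, 15]
  [8, 10, 5, 0, 1]
  [7, 9, 4, 18, 0]
Answer: W* = [[0, 29, 7, 21, 20], [3, 0, -5, 9, 10], [20, 24, 0, 14, 15], [8, 10, 5, 0, 1], [7, 9, 4, 18, 0]]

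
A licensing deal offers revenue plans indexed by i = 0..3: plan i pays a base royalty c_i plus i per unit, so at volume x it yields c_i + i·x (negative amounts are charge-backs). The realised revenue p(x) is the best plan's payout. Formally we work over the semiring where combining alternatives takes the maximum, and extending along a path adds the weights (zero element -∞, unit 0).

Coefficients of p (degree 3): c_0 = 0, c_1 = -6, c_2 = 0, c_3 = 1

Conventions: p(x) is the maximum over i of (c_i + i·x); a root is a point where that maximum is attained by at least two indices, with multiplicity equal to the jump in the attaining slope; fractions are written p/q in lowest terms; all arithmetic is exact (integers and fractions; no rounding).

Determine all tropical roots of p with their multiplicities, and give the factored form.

hull edge (i=0, c=0) to (i=3, c=1): slope 1/3, span 3
Factored form: p(x) = 1 ⊗ (x ⊕ (-1/3)) ⊗ (x ⊕ (-1/3)) ⊗ (x ⊕ (-1/3))
Answer: roots = -1/3 (mult 3)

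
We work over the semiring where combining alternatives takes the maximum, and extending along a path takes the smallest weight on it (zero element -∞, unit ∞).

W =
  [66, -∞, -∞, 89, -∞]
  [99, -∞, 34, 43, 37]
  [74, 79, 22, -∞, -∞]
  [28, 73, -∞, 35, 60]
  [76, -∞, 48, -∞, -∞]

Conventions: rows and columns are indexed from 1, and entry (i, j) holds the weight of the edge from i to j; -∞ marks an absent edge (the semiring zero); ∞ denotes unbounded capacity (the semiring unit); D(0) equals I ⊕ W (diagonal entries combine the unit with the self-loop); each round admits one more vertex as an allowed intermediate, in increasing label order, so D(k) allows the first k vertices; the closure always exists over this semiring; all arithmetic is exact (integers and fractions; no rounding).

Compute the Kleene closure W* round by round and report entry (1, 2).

D(0):
  [∞, -∞, -∞, 89, -∞]
  [99, ∞, 34, 43, 37]
  [74, 79, ∞, -∞, -∞]
  [28, 73, -∞, ∞, 60]
  [76, -∞, 48, -∞, ∞]
D(1):
  [∞, -∞, -∞, 89, -∞]
  [99, ∞, 34, 89, 37]
  [74, 79, ∞, 74, -∞]
  [28, 73, -∞, ∞, 60]
  [76, -∞, 48, 76, ∞]
D(2):
  [∞, -∞, -∞, 89, -∞]
  [99, ∞, 34, 89, 37]
  [79, 79, ∞, 79, 37]
  [73, 73, 34, ∞, 60]
  [76, -∞, 48, 76, ∞]
D(3):
  [∞, -∞, -∞, 89, -∞]
  [99, ∞, 34, 89, 37]
  [79, 79, ∞, 79, 37]
  [73, 73, 34, ∞, 60]
  [76, 48, 48, 76, ∞]
D(4):
  [∞, 73, 34, 89, 60]
  [99, ∞, 34, 89, 60]
  [79, 79, ∞, 79, 60]
  [73, 73, 34, ∞, 60]
  [76, 73, 48, 76, ∞]
D(5):
  [∞, 73, 48, 89, 60]
  [99, ∞, 48, 89, 60]
  [79, 79, ∞, 79, 60]
  [73, 73, 48, ∞, 60]
  [76, 73, 48, 76, ∞]
Answer: W*[1][2] = 73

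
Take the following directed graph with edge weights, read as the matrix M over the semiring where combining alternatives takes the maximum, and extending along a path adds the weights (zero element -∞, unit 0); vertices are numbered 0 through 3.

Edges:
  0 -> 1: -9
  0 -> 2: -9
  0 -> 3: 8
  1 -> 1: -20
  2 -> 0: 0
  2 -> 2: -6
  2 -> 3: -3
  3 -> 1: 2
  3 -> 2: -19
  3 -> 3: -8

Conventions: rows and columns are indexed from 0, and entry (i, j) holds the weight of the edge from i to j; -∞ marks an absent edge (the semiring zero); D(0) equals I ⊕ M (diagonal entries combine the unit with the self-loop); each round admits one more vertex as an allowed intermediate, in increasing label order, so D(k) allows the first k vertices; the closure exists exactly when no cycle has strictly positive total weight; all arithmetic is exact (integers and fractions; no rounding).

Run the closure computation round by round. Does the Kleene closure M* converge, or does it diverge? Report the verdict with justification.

D(0):
  [0, -9, -9, 8]
  [-∞, 0, -∞, -∞]
  [0, -∞, 0, -3]
  [-∞, 2, -19, 0]
D(1):
  [0, -9, -9, 8]
  [-∞, 0, -∞, -∞]
  [0, -9, 0, 8]
  [-∞, 2, -19, 0]
D(2):
  [0, -9, -9, 8]
  [-∞, 0, -∞, -∞]
  [0, -9, 0, 8]
  [-∞, 2, -19, 0]
D(3):
  [0, -9, -9, 8]
  [-∞, 0, -∞, -∞]
  [0, -9, 0, 8]
  [-19, 2, -19, 0]
D(4):
  [0, 10, -9, 8]
  [-∞, 0, -∞, -∞]
  [0, 10, 0, 8]
  [-19, 2, -19, 0]
Key observation: every diagonal entry stays at the unit through all rounds, so no improving cycle exists.
Answer: CONVERGES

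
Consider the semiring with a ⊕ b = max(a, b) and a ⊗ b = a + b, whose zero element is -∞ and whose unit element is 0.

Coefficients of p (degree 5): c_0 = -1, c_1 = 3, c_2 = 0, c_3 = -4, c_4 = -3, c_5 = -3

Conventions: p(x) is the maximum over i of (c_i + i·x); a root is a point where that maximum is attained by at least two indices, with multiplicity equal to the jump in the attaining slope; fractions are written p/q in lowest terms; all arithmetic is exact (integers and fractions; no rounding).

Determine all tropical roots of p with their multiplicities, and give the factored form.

hull edge (i=0, c=-1) to (i=1, c=3): slope 4, span 1
hull edge (i=1, c=3) to (i=5, c=-3): slope -3/2, span 4
Factored form: p(x) = -3 ⊗ (x ⊕ (-4)) ⊗ (x ⊕ 3/2) ⊗ (x ⊕ 3/2) ⊗ (x ⊕ 3/2) ⊗ (x ⊕ 3/2)
Answer: roots = -4 (mult 1), 3/2 (mult 4)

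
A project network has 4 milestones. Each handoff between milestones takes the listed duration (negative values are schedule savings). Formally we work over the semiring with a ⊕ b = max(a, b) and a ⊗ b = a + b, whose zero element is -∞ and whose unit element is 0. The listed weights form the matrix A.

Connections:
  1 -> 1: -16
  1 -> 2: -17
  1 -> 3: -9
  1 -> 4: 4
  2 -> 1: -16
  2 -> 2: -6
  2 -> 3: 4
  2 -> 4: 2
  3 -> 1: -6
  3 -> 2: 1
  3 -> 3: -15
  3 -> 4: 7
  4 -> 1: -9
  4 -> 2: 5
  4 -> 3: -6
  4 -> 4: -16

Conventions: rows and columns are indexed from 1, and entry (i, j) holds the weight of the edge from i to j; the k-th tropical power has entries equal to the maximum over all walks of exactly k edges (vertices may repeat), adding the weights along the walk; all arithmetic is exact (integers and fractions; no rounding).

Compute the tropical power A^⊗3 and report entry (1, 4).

A^⊗2:
  [-5, 9, -2, -2]
  [-2, 7, -2, 11]
  [-2, 12, 5, 3]
  [-11, -1, 9, 7]
A^⊗3:
  [-7, 3, 13, 11]
  [2, 16, 11, 9]
  [-1, 8, 16, 14]
  [3, 12, 3, 16]
Key observation: the optimum is the walk 1->4->2->4, with weight 4 + 5 + 2 = 11.
Optimal value attained by: walk 1->4->2->4.
Answer: (A^⊗3)[1][4] = 11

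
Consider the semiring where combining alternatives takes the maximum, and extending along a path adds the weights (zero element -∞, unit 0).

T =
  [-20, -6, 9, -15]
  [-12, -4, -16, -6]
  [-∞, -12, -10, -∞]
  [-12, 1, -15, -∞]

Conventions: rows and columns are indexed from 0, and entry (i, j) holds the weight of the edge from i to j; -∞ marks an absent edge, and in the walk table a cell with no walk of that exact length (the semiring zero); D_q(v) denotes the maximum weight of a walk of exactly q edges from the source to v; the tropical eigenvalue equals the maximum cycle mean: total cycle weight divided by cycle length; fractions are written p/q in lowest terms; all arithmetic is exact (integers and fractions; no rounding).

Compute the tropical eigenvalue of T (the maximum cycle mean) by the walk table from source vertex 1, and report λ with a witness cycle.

q=0: [-∞, 0, -∞, -∞]
q=1: [-12, -4, -16, -6]
q=2: [-16, -5, -3, -10]
q=3: [-17, -9, -7, -11]
q=4: [-21, -10, -8, -15]
Optimal cycle mean attained by: cycle 1->3->1, total (-6) + 1, length 2.
Answer: λ = -5/2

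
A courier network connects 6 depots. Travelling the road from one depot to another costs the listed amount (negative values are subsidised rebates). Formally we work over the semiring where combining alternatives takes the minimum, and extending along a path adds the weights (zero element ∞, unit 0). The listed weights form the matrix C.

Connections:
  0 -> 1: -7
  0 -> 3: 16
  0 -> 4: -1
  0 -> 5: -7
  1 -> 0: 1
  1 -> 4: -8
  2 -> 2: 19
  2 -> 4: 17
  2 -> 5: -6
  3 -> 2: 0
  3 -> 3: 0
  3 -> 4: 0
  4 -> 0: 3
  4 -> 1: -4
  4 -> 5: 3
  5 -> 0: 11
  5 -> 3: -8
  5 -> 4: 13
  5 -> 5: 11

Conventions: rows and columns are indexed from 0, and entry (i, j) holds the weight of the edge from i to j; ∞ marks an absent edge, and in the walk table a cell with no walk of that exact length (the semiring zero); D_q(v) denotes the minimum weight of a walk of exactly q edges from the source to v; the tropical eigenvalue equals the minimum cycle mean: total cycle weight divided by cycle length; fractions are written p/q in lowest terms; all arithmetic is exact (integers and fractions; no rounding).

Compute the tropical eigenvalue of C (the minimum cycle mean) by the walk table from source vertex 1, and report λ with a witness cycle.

q=0: [∞, 0, ∞, ∞, ∞, ∞]
q=1: [1, ∞, ∞, ∞, -8, ∞]
q=2: [-5, -12, ∞, 17, 0, -6]
q=3: [-11, -12, 17, -14, -20, -12]
q=4: [-17, -24, -14, -20, -20, -18]
q=5: [-23, -24, -20, -26, -32, -24]
q=6: [-29, -36, -26, -32, -32, -30]
Optimal cycle mean attained by: cycle 1->4->1, total (-8) + (-4), length 2.
Answer: λ = -6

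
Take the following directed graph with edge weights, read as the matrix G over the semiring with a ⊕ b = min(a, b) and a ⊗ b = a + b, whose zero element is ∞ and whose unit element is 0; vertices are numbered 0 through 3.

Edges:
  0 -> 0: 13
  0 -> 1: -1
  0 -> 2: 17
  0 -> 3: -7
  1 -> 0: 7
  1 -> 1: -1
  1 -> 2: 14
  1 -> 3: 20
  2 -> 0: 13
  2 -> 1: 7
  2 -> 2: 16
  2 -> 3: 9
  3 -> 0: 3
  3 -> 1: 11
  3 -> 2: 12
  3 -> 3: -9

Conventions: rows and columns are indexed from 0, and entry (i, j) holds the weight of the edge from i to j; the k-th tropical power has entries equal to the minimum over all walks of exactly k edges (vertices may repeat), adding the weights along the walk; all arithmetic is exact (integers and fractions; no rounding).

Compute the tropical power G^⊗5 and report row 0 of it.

G^⊗2:
  [-4, -2, 5, -16]
  [6, -2, 13, 0]
  [12, 6, 21, 0]
  [-6, 2, 3, -18]
G^⊗3:
  [-13, -5, -4, -25]
  [3, -3, 12, -9]
  [3, 5, 12, -9]
  [-15, -7, -6, -27]
G^⊗4:
  [-22, -14, -13, -34]
  [-6, -4, 3, -18]
  [-6, 2, 3, -18]
  [-24, -16, -15, -36]
G^⊗5:
  [-31, -23, -22, -43]
  [-15, -7, -6, -27]
  [-15, -7, -6, -27]
  [-33, -25, -24, -45]
Answer: row 0 of G^⊗5 = [-31, -23, -22, -43]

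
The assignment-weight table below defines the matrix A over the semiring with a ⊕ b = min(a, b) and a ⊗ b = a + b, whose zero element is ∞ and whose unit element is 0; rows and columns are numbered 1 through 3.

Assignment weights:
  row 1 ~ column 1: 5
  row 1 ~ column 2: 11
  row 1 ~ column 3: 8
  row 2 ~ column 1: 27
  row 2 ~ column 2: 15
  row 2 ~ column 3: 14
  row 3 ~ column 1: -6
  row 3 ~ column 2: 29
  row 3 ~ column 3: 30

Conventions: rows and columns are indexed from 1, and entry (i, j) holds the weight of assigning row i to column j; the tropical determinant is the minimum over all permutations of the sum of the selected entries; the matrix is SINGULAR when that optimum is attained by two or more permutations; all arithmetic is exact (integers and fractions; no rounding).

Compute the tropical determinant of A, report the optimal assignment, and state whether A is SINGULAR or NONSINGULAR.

σ = (1, 2, 3): 5 + 15 + 30 = 50
σ = (1, 3, 2): 5 + 14 + 29 = 48
σ = (2, 1, 3): 11 + 27 + 30 = 68
σ = (2, 3, 1): 11 + 14 + (-6) = 19
σ = (3, 1, 2): 8 + 27 + 29 = 64
σ = (3, 2, 1): 8 + 15 + (-6) = 17
Optimal value attained by: σ = (3, 2, 1).
Answer: det⊕(A) = 17; verdict: NONSINGULAR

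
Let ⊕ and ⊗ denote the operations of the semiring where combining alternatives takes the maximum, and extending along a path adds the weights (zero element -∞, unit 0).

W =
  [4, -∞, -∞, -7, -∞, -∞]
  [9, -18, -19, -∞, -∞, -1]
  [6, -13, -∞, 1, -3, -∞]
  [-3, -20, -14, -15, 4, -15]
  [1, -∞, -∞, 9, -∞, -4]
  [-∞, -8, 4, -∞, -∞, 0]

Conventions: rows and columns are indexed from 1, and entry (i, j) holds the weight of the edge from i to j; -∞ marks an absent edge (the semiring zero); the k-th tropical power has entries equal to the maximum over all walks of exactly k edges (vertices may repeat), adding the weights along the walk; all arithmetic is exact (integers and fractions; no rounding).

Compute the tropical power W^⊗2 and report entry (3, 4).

W^⊗2:
  [8, -27, -21, -3, -3, -22]
  [13, -9, 3, 2, -22, -1]
  [10, -19, -13, 6, 5, -7]
  [5, -23, -11, 13, -11, 0]
  [6, -11, 0, -6, 13, -4]
  [10, -8, 4, 5, 1, 0]
Key observation: the optimum is the walk 3->5->4, with weight (-3) + 9 = 6.
Optimal value attained by: walk 3->5->4.
Answer: (W^⊗2)[3][4] = 6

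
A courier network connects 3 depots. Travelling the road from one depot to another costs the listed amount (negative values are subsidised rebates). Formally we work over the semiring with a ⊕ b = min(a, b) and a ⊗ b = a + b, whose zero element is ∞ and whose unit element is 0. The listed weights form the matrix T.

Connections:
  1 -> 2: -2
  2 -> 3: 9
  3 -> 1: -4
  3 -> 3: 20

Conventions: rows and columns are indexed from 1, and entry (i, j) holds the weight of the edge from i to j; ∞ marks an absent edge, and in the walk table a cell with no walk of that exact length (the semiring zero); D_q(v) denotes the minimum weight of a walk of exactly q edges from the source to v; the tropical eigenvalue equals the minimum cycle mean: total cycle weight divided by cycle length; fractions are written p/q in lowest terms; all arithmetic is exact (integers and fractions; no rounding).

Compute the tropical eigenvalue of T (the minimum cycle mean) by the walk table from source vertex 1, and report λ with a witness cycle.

q=0: [0, ∞, ∞]
q=1: [∞, -2, ∞]
q=2: [∞, ∞, 7]
q=3: [3, ∞, 27]
Optimal cycle mean attained by: cycle 1->2->3->1, total (-2) + 9 + (-4), length 3.
Answer: λ = 1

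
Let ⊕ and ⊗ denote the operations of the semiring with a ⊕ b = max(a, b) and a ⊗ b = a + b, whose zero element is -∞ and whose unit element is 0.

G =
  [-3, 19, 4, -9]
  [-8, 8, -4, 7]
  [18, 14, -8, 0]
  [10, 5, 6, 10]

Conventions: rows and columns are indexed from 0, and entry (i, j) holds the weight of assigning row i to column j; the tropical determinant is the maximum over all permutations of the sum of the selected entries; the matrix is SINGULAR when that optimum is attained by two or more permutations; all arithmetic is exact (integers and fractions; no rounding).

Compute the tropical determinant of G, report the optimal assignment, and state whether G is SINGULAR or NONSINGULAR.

σ = (0, 1, 2, 3): (-3) + 8 + (-8) + 10 = 7
σ = (0, 1, 3, 2): (-3) + 8 + 0 + 6 = 11
σ = (0, 2, 1, 3): (-3) + (-4) + 14 + 10 = 17
σ = (0, 2, 3, 1): (-3) + (-4) + 0 + 5 = -2
σ = (0, 3, 1, 2): (-3) + 7 + 14 + 6 = 24
σ = (0, 3, 2, 1): (-3) + 7 + (-8) + 5 = 1
σ = (1, 0, 2, 3): 19 + (-8) + (-8) + 10 = 13
σ = (1, 0, 3, 2): 19 + (-8) + 0 + 6 = 17
σ = (1, 2, 0, 3): 19 + (-4) + 18 + 10 = 43
σ = (1, 2, 3, 0): 19 + (-4) + 0 + 10 = 25
σ = (1, 3, 0, 2): 19 + 7 + 18 + 6 = 50
σ = (1, 3, 2, 0): 19 + 7 + (-8) + 10 = 28
σ = (2, 0, 1, 3): 4 + (-8) + 14 + 10 = 20
σ = (2, 0, 3, 1): 4 + (-8) + 0 + 5 = 1
σ = (2, 1, 0, 3): 4 + 8 + 18 + 10 = 40
σ = (2, 1, 3, 0): 4 + 8 + 0 + 10 = 22
σ = (2, 3, 0, 1): 4 + 7 + 18 + 5 = 34
σ = (2, 3, 1, 0): 4 + 7 + 14 + 10 = 35
σ = (3, 0, 1, 2): (-9) + (-8) + 14 + 6 = 3
σ = (3, 0, 2, 1): (-9) + (-8) + (-8) + 5 = -20
σ = (3, 1, 0, 2): (-9) + 8 + 18 + 6 = 23
σ = (3, 1, 2, 0): (-9) + 8 + (-8) + 10 = 1
σ = (3, 2, 0, 1): (-9) + (-4) + 18 + 5 = 10
σ = (3, 2, 1, 0): (-9) + (-4) + 14 + 10 = 11
Optimal value attained by: σ = (1, 3, 0, 2).
Answer: det⊕(G) = 50; verdict: NONSINGULAR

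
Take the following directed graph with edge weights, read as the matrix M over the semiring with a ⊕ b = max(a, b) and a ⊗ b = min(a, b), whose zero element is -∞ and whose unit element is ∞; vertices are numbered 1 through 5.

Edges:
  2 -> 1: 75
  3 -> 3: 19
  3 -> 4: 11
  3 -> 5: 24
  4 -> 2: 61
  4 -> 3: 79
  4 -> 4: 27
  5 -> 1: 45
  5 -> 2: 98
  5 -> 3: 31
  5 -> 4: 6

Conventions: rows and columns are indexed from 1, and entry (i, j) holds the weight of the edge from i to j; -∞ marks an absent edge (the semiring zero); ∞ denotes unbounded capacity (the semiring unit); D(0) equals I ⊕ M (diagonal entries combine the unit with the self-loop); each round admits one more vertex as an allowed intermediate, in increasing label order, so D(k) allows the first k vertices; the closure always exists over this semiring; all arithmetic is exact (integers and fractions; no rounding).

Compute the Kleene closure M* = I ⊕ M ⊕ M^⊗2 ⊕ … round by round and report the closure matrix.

D(0):
  [∞, -∞, -∞, -∞, -∞]
  [75, ∞, -∞, -∞, -∞]
  [-∞, -∞, ∞, 11, 24]
  [-∞, 61, 79, ∞, -∞]
  [45, 98, 31, 6, ∞]
D(1):
  [∞, -∞, -∞, -∞, -∞]
  [75, ∞, -∞, -∞, -∞]
  [-∞, -∞, ∞, 11, 24]
  [-∞, 61, 79, ∞, -∞]
  [45, 98, 31, 6, ∞]
D(2):
  [∞, -∞, -∞, -∞, -∞]
  [75, ∞, -∞, -∞, -∞]
  [-∞, -∞, ∞, 11, 24]
  [61, 61, 79, ∞, -∞]
  [75, 98, 31, 6, ∞]
D(3):
  [∞, -∞, -∞, -∞, -∞]
  [75, ∞, -∞, -∞, -∞]
  [-∞, -∞, ∞, 11, 24]
  [61, 61, 79, ∞, 24]
  [75, 98, 31, 11, ∞]
D(4):
  [∞, -∞, -∞, -∞, -∞]
  [75, ∞, -∞, -∞, -∞]
  [11, 11, ∞, 11, 24]
  [61, 61, 79, ∞, 24]
  [75, 98, 31, 11, ∞]
D(5):
  [∞, -∞, -∞, -∞, -∞]
  [75, ∞, -∞, -∞, -∞]
  [24, 24, ∞, 11, 24]
  [61, 61, 79, ∞, 24]
  [75, 98, 31, 11, ∞]
Answer: M* = [[∞, -∞, -∞, -∞, -∞], [75, ∞, -∞, -∞, -∞], [24, 24, ∞, 11, 24], [61, 61, 79, ∞, 24], [75, 98, 31, 11, ∞]]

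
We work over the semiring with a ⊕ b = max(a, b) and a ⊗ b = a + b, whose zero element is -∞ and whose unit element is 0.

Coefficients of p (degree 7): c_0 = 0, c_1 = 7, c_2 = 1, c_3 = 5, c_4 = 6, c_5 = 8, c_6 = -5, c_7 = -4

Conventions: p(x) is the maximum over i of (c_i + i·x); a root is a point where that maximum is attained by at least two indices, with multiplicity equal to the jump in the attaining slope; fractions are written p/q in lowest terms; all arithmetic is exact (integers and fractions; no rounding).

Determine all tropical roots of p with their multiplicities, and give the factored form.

hull edge (i=0, c=0) to (i=1, c=7): slope 7, span 1
hull edge (i=1, c=7) to (i=5, c=8): slope 1/4, span 4
hull edge (i=5, c=8) to (i=7, c=-4): slope -6, span 2
Factored form: p(x) = -4 ⊗ (x ⊕ (-7)) ⊗ (x ⊕ (-1/4)) ⊗ (x ⊕ (-1/4)) ⊗ (x ⊕ (-1/4)) ⊗ (x ⊕ (-1/4)) ⊗ (x ⊕ 6) ⊗ (x ⊕ 6)
Answer: roots = -7 (mult 1), -1/4 (mult 4), 6 (mult 2)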